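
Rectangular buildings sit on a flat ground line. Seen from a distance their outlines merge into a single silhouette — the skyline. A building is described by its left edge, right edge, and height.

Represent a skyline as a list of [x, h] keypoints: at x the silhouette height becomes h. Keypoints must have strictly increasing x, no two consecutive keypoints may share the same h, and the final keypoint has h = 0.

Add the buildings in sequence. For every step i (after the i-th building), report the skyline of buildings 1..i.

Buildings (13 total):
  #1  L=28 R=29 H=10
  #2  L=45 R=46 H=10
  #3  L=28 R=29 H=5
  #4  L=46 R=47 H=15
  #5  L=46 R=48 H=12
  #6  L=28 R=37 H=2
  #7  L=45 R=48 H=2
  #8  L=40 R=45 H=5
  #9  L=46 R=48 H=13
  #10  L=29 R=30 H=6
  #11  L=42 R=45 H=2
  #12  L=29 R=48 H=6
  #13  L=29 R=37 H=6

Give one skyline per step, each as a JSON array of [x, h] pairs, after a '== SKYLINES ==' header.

== SKYLINES ==
[[28,10],[29,0]]
[[28,10],[29,0],[45,10],[46,0]]
[[28,10],[29,0],[45,10],[46,0]]
[[28,10],[29,0],[45,10],[46,15],[47,0]]
[[28,10],[29,0],[45,10],[46,15],[47,12],[48,0]]
[[28,10],[29,2],[37,0],[45,10],[46,15],[47,12],[48,0]]
[[28,10],[29,2],[37,0],[45,10],[46,15],[47,12],[48,0]]
[[28,10],[29,2],[37,0],[40,5],[45,10],[46,15],[47,12],[48,0]]
[[28,10],[29,2],[37,0],[40,5],[45,10],[46,15],[47,13],[48,0]]
[[28,10],[29,6],[30,2],[37,0],[40,5],[45,10],[46,15],[47,13],[48,0]]
[[28,10],[29,6],[30,2],[37,0],[40,5],[45,10],[46,15],[47,13],[48,0]]
[[28,10],[29,6],[45,10],[46,15],[47,13],[48,0]]
[[28,10],[29,6],[45,10],[46,15],[47,13],[48,0]]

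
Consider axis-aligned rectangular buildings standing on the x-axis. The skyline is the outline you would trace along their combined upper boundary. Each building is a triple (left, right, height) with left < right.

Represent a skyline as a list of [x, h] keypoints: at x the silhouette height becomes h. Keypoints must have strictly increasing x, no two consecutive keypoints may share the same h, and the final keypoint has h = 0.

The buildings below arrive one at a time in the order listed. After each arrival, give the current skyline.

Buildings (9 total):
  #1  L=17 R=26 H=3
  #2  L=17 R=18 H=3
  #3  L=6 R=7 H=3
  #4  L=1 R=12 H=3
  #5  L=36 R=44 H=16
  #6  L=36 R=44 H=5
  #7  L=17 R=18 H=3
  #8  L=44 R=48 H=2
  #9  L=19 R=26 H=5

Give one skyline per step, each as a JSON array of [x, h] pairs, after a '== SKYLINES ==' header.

== SKYLINES ==
[[17,3],[26,0]]
[[17,3],[26,0]]
[[6,3],[7,0],[17,3],[26,0]]
[[1,3],[12,0],[17,3],[26,0]]
[[1,3],[12,0],[17,3],[26,0],[36,16],[44,0]]
[[1,3],[12,0],[17,3],[26,0],[36,16],[44,0]]
[[1,3],[12,0],[17,3],[26,0],[36,16],[44,0]]
[[1,3],[12,0],[17,3],[26,0],[36,16],[44,2],[48,0]]
[[1,3],[12,0],[17,3],[19,5],[26,0],[36,16],[44,2],[48,0]]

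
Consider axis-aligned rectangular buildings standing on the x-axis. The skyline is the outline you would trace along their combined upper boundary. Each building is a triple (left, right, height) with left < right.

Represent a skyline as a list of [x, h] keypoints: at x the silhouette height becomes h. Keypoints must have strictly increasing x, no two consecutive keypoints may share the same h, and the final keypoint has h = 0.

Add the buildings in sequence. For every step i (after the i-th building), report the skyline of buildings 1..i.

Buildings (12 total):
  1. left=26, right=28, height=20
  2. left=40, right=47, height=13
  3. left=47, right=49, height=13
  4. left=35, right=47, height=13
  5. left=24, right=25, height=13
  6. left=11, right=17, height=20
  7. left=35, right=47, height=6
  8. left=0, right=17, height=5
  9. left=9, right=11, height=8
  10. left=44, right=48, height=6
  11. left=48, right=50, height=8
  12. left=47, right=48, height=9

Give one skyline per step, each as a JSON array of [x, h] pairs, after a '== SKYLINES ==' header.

== SKYLINES ==
[[26,20],[28,0]]
[[26,20],[28,0],[40,13],[47,0]]
[[26,20],[28,0],[40,13],[49,0]]
[[26,20],[28,0],[35,13],[49,0]]
[[24,13],[25,0],[26,20],[28,0],[35,13],[49,0]]
[[11,20],[17,0],[24,13],[25,0],[26,20],[28,0],[35,13],[49,0]]
[[11,20],[17,0],[24,13],[25,0],[26,20],[28,0],[35,13],[49,0]]
[[0,5],[11,20],[17,0],[24,13],[25,0],[26,20],[28,0],[35,13],[49,0]]
[[0,5],[9,8],[11,20],[17,0],[24,13],[25,0],[26,20],[28,0],[35,13],[49,0]]
[[0,5],[9,8],[11,20],[17,0],[24,13],[25,0],[26,20],[28,0],[35,13],[49,0]]
[[0,5],[9,8],[11,20],[17,0],[24,13],[25,0],[26,20],[28,0],[35,13],[49,8],[50,0]]
[[0,5],[9,8],[11,20],[17,0],[24,13],[25,0],[26,20],[28,0],[35,13],[49,8],[50,0]]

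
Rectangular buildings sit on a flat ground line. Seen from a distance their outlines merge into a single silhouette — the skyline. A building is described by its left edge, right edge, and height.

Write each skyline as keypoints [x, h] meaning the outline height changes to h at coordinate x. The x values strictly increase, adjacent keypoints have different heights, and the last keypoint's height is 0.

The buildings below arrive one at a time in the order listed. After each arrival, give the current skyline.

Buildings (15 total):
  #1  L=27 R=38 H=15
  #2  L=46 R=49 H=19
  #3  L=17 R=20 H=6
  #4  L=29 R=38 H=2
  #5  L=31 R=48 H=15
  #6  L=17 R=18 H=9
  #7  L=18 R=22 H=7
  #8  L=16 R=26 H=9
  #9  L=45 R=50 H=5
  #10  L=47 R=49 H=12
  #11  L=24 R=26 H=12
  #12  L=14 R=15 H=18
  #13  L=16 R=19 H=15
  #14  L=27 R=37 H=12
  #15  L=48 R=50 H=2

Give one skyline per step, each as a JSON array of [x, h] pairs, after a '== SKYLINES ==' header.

== SKYLINES ==
[[27,15],[38,0]]
[[27,15],[38,0],[46,19],[49,0]]
[[17,6],[20,0],[27,15],[38,0],[46,19],[49,0]]
[[17,6],[20,0],[27,15],[38,0],[46,19],[49,0]]
[[17,6],[20,0],[27,15],[46,19],[49,0]]
[[17,9],[18,6],[20,0],[27,15],[46,19],[49,0]]
[[17,9],[18,7],[22,0],[27,15],[46,19],[49,0]]
[[16,9],[26,0],[27,15],[46,19],[49,0]]
[[16,9],[26,0],[27,15],[46,19],[49,5],[50,0]]
[[16,9],[26,0],[27,15],[46,19],[49,5],[50,0]]
[[16,9],[24,12],[26,0],[27,15],[46,19],[49,5],[50,0]]
[[14,18],[15,0],[16,9],[24,12],[26,0],[27,15],[46,19],[49,5],[50,0]]
[[14,18],[15,0],[16,15],[19,9],[24,12],[26,0],[27,15],[46,19],[49,5],[50,0]]
[[14,18],[15,0],[16,15],[19,9],[24,12],[26,0],[27,15],[46,19],[49,5],[50,0]]
[[14,18],[15,0],[16,15],[19,9],[24,12],[26,0],[27,15],[46,19],[49,5],[50,0]]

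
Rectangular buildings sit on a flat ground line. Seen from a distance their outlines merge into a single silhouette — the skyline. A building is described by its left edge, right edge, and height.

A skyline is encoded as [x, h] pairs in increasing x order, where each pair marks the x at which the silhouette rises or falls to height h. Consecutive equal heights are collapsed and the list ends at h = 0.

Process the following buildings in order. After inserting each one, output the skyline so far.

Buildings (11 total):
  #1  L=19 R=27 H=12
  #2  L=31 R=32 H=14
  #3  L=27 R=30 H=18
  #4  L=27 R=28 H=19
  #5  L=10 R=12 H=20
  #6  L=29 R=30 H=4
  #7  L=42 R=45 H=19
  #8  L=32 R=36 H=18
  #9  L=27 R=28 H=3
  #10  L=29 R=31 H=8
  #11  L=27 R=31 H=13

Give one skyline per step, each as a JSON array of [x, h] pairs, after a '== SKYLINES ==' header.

== SKYLINES ==
[[19,12],[27,0]]
[[19,12],[27,0],[31,14],[32,0]]
[[19,12],[27,18],[30,0],[31,14],[32,0]]
[[19,12],[27,19],[28,18],[30,0],[31,14],[32,0]]
[[10,20],[12,0],[19,12],[27,19],[28,18],[30,0],[31,14],[32,0]]
[[10,20],[12,0],[19,12],[27,19],[28,18],[30,0],[31,14],[32,0]]
[[10,20],[12,0],[19,12],[27,19],[28,18],[30,0],[31,14],[32,0],[42,19],[45,0]]
[[10,20],[12,0],[19,12],[27,19],[28,18],[30,0],[31,14],[32,18],[36,0],[42,19],[45,0]]
[[10,20],[12,0],[19,12],[27,19],[28,18],[30,0],[31,14],[32,18],[36,0],[42,19],[45,0]]
[[10,20],[12,0],[19,12],[27,19],[28,18],[30,8],[31,14],[32,18],[36,0],[42,19],[45,0]]
[[10,20],[12,0],[19,12],[27,19],[28,18],[30,13],[31,14],[32,18],[36,0],[42,19],[45,0]]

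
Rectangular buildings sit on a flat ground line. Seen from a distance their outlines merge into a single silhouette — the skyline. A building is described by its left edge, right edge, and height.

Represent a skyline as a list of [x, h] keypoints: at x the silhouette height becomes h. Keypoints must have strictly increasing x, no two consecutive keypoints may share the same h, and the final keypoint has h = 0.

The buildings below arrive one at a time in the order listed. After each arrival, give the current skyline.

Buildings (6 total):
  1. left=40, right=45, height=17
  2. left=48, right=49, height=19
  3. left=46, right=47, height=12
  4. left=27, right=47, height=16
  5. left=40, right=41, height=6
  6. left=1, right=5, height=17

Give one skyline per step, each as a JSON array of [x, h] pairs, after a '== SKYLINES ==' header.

== SKYLINES ==
[[40,17],[45,0]]
[[40,17],[45,0],[48,19],[49,0]]
[[40,17],[45,0],[46,12],[47,0],[48,19],[49,0]]
[[27,16],[40,17],[45,16],[47,0],[48,19],[49,0]]
[[27,16],[40,17],[45,16],[47,0],[48,19],[49,0]]
[[1,17],[5,0],[27,16],[40,17],[45,16],[47,0],[48,19],[49,0]]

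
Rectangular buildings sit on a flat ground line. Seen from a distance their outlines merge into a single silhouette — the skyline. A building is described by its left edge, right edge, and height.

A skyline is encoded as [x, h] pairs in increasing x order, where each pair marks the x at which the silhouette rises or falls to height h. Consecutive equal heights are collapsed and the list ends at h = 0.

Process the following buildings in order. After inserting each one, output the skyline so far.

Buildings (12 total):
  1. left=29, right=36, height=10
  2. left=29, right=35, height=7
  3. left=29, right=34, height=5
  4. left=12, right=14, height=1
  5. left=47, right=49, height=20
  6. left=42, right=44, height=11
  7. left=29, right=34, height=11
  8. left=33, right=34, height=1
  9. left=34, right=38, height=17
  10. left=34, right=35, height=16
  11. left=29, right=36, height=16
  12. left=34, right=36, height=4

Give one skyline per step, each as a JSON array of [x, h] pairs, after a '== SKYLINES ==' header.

== SKYLINES ==
[[29,10],[36,0]]
[[29,10],[36,0]]
[[29,10],[36,0]]
[[12,1],[14,0],[29,10],[36,0]]
[[12,1],[14,0],[29,10],[36,0],[47,20],[49,0]]
[[12,1],[14,0],[29,10],[36,0],[42,11],[44,0],[47,20],[49,0]]
[[12,1],[14,0],[29,11],[34,10],[36,0],[42,11],[44,0],[47,20],[49,0]]
[[12,1],[14,0],[29,11],[34,10],[36,0],[42,11],[44,0],[47,20],[49,0]]
[[12,1],[14,0],[29,11],[34,17],[38,0],[42,11],[44,0],[47,20],[49,0]]
[[12,1],[14,0],[29,11],[34,17],[38,0],[42,11],[44,0],[47,20],[49,0]]
[[12,1],[14,0],[29,16],[34,17],[38,0],[42,11],[44,0],[47,20],[49,0]]
[[12,1],[14,0],[29,16],[34,17],[38,0],[42,11],[44,0],[47,20],[49,0]]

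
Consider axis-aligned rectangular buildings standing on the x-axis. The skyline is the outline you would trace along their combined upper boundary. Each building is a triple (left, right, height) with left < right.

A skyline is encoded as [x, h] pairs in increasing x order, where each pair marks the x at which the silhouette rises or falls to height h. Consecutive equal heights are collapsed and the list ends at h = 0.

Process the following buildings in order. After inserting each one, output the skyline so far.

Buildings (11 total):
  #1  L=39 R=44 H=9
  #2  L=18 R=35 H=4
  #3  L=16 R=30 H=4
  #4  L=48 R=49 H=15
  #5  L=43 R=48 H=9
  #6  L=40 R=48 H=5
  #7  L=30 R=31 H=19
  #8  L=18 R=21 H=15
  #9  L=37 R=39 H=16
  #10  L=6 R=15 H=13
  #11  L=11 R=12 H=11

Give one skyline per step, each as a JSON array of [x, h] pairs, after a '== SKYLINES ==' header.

== SKYLINES ==
[[39,9],[44,0]]
[[18,4],[35,0],[39,9],[44,0]]
[[16,4],[35,0],[39,9],[44,0]]
[[16,4],[35,0],[39,9],[44,0],[48,15],[49,0]]
[[16,4],[35,0],[39,9],[48,15],[49,0]]
[[16,4],[35,0],[39,9],[48,15],[49,0]]
[[16,4],[30,19],[31,4],[35,0],[39,9],[48,15],[49,0]]
[[16,4],[18,15],[21,4],[30,19],[31,4],[35,0],[39,9],[48,15],[49,0]]
[[16,4],[18,15],[21,4],[30,19],[31,4],[35,0],[37,16],[39,9],[48,15],[49,0]]
[[6,13],[15,0],[16,4],[18,15],[21,4],[30,19],[31,4],[35,0],[37,16],[39,9],[48,15],[49,0]]
[[6,13],[15,0],[16,4],[18,15],[21,4],[30,19],[31,4],[35,0],[37,16],[39,9],[48,15],[49,0]]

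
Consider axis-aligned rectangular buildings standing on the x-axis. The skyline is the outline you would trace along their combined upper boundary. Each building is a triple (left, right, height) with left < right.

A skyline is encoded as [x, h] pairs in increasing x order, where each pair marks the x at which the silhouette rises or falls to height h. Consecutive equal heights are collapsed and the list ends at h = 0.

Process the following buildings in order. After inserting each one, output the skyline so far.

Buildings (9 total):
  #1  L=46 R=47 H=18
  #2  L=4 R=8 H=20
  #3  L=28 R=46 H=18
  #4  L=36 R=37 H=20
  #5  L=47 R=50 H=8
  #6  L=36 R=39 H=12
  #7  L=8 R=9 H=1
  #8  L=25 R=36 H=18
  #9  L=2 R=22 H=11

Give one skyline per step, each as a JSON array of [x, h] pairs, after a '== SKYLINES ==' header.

== SKYLINES ==
[[46,18],[47,0]]
[[4,20],[8,0],[46,18],[47,0]]
[[4,20],[8,0],[28,18],[47,0]]
[[4,20],[8,0],[28,18],[36,20],[37,18],[47,0]]
[[4,20],[8,0],[28,18],[36,20],[37,18],[47,8],[50,0]]
[[4,20],[8,0],[28,18],[36,20],[37,18],[47,8],[50,0]]
[[4,20],[8,1],[9,0],[28,18],[36,20],[37,18],[47,8],[50,0]]
[[4,20],[8,1],[9,0],[25,18],[36,20],[37,18],[47,8],[50,0]]
[[2,11],[4,20],[8,11],[22,0],[25,18],[36,20],[37,18],[47,8],[50,0]]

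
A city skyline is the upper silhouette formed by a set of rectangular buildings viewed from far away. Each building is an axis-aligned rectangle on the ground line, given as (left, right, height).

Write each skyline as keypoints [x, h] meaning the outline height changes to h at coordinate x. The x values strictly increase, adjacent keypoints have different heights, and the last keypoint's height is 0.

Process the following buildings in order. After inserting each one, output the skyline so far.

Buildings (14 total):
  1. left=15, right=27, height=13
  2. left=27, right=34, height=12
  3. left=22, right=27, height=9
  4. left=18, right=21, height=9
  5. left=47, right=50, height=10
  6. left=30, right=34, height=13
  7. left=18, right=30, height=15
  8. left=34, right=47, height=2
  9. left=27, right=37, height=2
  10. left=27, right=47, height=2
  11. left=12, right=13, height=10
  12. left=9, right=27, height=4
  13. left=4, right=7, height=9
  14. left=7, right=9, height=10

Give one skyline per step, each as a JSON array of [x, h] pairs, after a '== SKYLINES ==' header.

== SKYLINES ==
[[15,13],[27,0]]
[[15,13],[27,12],[34,0]]
[[15,13],[27,12],[34,0]]
[[15,13],[27,12],[34,0]]
[[15,13],[27,12],[34,0],[47,10],[50,0]]
[[15,13],[27,12],[30,13],[34,0],[47,10],[50,0]]
[[15,13],[18,15],[30,13],[34,0],[47,10],[50,0]]
[[15,13],[18,15],[30,13],[34,2],[47,10],[50,0]]
[[15,13],[18,15],[30,13],[34,2],[47,10],[50,0]]
[[15,13],[18,15],[30,13],[34,2],[47,10],[50,0]]
[[12,10],[13,0],[15,13],[18,15],[30,13],[34,2],[47,10],[50,0]]
[[9,4],[12,10],[13,4],[15,13],[18,15],[30,13],[34,2],[47,10],[50,0]]
[[4,9],[7,0],[9,4],[12,10],[13,4],[15,13],[18,15],[30,13],[34,2],[47,10],[50,0]]
[[4,9],[7,10],[9,4],[12,10],[13,4],[15,13],[18,15],[30,13],[34,2],[47,10],[50,0]]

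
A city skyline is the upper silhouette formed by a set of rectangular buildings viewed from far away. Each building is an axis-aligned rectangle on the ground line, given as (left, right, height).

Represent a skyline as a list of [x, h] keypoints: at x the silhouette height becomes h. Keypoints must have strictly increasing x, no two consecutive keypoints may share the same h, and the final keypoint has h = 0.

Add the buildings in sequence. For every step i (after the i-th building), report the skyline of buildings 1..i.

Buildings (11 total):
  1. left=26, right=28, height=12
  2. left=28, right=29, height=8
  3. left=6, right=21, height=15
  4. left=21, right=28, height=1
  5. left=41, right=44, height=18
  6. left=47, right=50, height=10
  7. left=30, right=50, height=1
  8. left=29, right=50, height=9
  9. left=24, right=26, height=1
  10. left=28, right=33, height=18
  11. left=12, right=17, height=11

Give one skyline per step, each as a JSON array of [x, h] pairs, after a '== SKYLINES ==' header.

== SKYLINES ==
[[26,12],[28,0]]
[[26,12],[28,8],[29,0]]
[[6,15],[21,0],[26,12],[28,8],[29,0]]
[[6,15],[21,1],[26,12],[28,8],[29,0]]
[[6,15],[21,1],[26,12],[28,8],[29,0],[41,18],[44,0]]
[[6,15],[21,1],[26,12],[28,8],[29,0],[41,18],[44,0],[47,10],[50,0]]
[[6,15],[21,1],[26,12],[28,8],[29,0],[30,1],[41,18],[44,1],[47,10],[50,0]]
[[6,15],[21,1],[26,12],[28,8],[29,9],[41,18],[44,9],[47,10],[50,0]]
[[6,15],[21,1],[26,12],[28,8],[29,9],[41,18],[44,9],[47,10],[50,0]]
[[6,15],[21,1],[26,12],[28,18],[33,9],[41,18],[44,9],[47,10],[50,0]]
[[6,15],[21,1],[26,12],[28,18],[33,9],[41,18],[44,9],[47,10],[50,0]]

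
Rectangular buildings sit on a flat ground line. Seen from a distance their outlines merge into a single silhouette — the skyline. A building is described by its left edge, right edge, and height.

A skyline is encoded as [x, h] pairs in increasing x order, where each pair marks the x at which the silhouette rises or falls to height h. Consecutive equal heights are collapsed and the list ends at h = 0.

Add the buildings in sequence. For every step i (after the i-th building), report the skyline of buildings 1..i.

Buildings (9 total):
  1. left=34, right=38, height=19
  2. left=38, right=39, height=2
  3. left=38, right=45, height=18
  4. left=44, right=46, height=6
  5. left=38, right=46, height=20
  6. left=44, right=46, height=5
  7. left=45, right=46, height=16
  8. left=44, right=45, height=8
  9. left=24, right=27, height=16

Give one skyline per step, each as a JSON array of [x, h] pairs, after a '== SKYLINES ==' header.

== SKYLINES ==
[[34,19],[38,0]]
[[34,19],[38,2],[39,0]]
[[34,19],[38,18],[45,0]]
[[34,19],[38,18],[45,6],[46,0]]
[[34,19],[38,20],[46,0]]
[[34,19],[38,20],[46,0]]
[[34,19],[38,20],[46,0]]
[[34,19],[38,20],[46,0]]
[[24,16],[27,0],[34,19],[38,20],[46,0]]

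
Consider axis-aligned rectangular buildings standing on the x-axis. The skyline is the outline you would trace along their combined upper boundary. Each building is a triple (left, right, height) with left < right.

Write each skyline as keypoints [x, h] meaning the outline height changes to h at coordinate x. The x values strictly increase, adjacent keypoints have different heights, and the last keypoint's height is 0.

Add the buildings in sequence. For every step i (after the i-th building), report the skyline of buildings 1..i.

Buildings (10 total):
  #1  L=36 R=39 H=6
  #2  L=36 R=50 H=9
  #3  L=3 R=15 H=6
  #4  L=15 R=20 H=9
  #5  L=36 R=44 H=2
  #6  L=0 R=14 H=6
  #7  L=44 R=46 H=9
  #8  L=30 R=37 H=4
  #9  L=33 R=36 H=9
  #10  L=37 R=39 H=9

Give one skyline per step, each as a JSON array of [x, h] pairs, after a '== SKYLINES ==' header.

== SKYLINES ==
[[36,6],[39,0]]
[[36,9],[50,0]]
[[3,6],[15,0],[36,9],[50,0]]
[[3,6],[15,9],[20,0],[36,9],[50,0]]
[[3,6],[15,9],[20,0],[36,9],[50,0]]
[[0,6],[15,9],[20,0],[36,9],[50,0]]
[[0,6],[15,9],[20,0],[36,9],[50,0]]
[[0,6],[15,9],[20,0],[30,4],[36,9],[50,0]]
[[0,6],[15,9],[20,0],[30,4],[33,9],[50,0]]
[[0,6],[15,9],[20,0],[30,4],[33,9],[50,0]]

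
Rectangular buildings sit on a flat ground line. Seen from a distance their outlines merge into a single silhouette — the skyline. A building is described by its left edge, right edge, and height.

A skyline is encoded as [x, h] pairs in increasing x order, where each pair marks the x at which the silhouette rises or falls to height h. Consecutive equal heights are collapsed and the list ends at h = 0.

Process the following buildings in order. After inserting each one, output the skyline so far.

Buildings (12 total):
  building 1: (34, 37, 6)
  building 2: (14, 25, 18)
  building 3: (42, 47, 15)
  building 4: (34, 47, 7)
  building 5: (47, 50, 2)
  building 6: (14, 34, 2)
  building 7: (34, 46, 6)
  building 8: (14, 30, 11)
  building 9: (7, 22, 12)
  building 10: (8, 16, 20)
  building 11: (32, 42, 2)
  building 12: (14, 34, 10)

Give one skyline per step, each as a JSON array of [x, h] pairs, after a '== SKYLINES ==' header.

== SKYLINES ==
[[34,6],[37,0]]
[[14,18],[25,0],[34,6],[37,0]]
[[14,18],[25,0],[34,6],[37,0],[42,15],[47,0]]
[[14,18],[25,0],[34,7],[42,15],[47,0]]
[[14,18],[25,0],[34,7],[42,15],[47,2],[50,0]]
[[14,18],[25,2],[34,7],[42,15],[47,2],[50,0]]
[[14,18],[25,2],[34,7],[42,15],[47,2],[50,0]]
[[14,18],[25,11],[30,2],[34,7],[42,15],[47,2],[50,0]]
[[7,12],[14,18],[25,11],[30,2],[34,7],[42,15],[47,2],[50,0]]
[[7,12],[8,20],[16,18],[25,11],[30,2],[34,7],[42,15],[47,2],[50,0]]
[[7,12],[8,20],[16,18],[25,11],[30,2],[34,7],[42,15],[47,2],[50,0]]
[[7,12],[8,20],[16,18],[25,11],[30,10],[34,7],[42,15],[47,2],[50,0]]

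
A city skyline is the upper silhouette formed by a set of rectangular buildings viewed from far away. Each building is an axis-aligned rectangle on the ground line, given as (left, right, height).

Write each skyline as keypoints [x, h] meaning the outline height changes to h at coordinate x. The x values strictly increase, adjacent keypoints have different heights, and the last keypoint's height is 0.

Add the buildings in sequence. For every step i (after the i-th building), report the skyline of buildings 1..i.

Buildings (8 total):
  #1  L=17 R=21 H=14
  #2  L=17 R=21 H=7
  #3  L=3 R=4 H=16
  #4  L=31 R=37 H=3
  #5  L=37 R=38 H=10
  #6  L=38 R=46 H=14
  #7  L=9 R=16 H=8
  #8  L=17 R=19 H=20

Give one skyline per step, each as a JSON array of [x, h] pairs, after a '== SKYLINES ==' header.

== SKYLINES ==
[[17,14],[21,0]]
[[17,14],[21,0]]
[[3,16],[4,0],[17,14],[21,0]]
[[3,16],[4,0],[17,14],[21,0],[31,3],[37,0]]
[[3,16],[4,0],[17,14],[21,0],[31,3],[37,10],[38,0]]
[[3,16],[4,0],[17,14],[21,0],[31,3],[37,10],[38,14],[46,0]]
[[3,16],[4,0],[9,8],[16,0],[17,14],[21,0],[31,3],[37,10],[38,14],[46,0]]
[[3,16],[4,0],[9,8],[16,0],[17,20],[19,14],[21,0],[31,3],[37,10],[38,14],[46,0]]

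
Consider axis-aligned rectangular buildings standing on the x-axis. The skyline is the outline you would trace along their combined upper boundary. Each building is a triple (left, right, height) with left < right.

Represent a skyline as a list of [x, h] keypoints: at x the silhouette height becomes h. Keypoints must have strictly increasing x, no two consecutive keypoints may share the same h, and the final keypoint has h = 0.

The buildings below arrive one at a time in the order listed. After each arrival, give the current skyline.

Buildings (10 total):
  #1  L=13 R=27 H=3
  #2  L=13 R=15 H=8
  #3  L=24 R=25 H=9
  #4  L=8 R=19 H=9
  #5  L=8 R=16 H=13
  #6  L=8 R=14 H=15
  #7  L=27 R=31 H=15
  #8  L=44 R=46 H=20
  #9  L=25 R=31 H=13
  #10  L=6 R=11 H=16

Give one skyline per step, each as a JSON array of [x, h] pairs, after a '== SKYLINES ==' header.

== SKYLINES ==
[[13,3],[27,0]]
[[13,8],[15,3],[27,0]]
[[13,8],[15,3],[24,9],[25,3],[27,0]]
[[8,9],[19,3],[24,9],[25,3],[27,0]]
[[8,13],[16,9],[19,3],[24,9],[25,3],[27,0]]
[[8,15],[14,13],[16,9],[19,3],[24,9],[25,3],[27,0]]
[[8,15],[14,13],[16,9],[19,3],[24,9],[25,3],[27,15],[31,0]]
[[8,15],[14,13],[16,9],[19,3],[24,9],[25,3],[27,15],[31,0],[44,20],[46,0]]
[[8,15],[14,13],[16,9],[19,3],[24,9],[25,13],[27,15],[31,0],[44,20],[46,0]]
[[6,16],[11,15],[14,13],[16,9],[19,3],[24,9],[25,13],[27,15],[31,0],[44,20],[46,0]]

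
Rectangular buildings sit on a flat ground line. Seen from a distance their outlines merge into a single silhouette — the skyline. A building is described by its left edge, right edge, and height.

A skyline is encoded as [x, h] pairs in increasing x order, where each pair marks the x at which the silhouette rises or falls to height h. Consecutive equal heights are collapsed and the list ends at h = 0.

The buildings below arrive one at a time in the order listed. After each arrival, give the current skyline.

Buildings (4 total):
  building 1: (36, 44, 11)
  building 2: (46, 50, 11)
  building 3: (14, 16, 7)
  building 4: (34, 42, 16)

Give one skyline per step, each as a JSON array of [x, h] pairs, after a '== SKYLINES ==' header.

== SKYLINES ==
[[36,11],[44,0]]
[[36,11],[44,0],[46,11],[50,0]]
[[14,7],[16,0],[36,11],[44,0],[46,11],[50,0]]
[[14,7],[16,0],[34,16],[42,11],[44,0],[46,11],[50,0]]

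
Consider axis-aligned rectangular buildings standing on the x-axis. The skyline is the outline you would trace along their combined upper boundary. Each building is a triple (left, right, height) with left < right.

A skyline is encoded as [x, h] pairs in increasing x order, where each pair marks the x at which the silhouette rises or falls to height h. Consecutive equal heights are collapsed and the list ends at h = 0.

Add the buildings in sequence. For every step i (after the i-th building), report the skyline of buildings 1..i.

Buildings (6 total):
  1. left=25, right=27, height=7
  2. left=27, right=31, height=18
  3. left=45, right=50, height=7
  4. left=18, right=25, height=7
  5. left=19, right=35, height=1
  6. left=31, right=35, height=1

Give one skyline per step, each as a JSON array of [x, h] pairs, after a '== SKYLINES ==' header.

== SKYLINES ==
[[25,7],[27,0]]
[[25,7],[27,18],[31,0]]
[[25,7],[27,18],[31,0],[45,7],[50,0]]
[[18,7],[27,18],[31,0],[45,7],[50,0]]
[[18,7],[27,18],[31,1],[35,0],[45,7],[50,0]]
[[18,7],[27,18],[31,1],[35,0],[45,7],[50,0]]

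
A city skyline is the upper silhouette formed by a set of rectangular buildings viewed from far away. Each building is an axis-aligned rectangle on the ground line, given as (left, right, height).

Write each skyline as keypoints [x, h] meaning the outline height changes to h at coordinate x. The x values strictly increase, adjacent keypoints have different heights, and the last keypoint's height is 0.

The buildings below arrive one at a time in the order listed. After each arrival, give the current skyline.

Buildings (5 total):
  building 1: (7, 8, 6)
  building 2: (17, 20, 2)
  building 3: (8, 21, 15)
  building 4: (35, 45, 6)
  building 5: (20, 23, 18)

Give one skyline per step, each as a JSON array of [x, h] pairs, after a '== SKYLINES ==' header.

== SKYLINES ==
[[7,6],[8,0]]
[[7,6],[8,0],[17,2],[20,0]]
[[7,6],[8,15],[21,0]]
[[7,6],[8,15],[21,0],[35,6],[45,0]]
[[7,6],[8,15],[20,18],[23,0],[35,6],[45,0]]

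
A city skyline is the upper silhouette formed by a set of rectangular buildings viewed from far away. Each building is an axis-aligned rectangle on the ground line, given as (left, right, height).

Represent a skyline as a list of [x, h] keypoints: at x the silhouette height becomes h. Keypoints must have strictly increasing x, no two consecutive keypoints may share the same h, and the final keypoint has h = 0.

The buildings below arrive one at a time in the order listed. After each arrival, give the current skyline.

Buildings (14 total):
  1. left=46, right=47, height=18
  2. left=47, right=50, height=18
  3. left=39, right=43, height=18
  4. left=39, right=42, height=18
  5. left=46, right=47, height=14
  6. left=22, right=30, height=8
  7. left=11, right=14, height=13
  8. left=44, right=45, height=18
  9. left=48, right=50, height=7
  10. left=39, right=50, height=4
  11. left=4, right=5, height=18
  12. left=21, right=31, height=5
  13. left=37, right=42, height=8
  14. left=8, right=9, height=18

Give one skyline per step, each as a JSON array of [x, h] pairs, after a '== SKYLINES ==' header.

== SKYLINES ==
[[46,18],[47,0]]
[[46,18],[50,0]]
[[39,18],[43,0],[46,18],[50,0]]
[[39,18],[43,0],[46,18],[50,0]]
[[39,18],[43,0],[46,18],[50,0]]
[[22,8],[30,0],[39,18],[43,0],[46,18],[50,0]]
[[11,13],[14,0],[22,8],[30,0],[39,18],[43,0],[46,18],[50,0]]
[[11,13],[14,0],[22,8],[30,0],[39,18],[43,0],[44,18],[45,0],[46,18],[50,0]]
[[11,13],[14,0],[22,8],[30,0],[39,18],[43,0],[44,18],[45,0],[46,18],[50,0]]
[[11,13],[14,0],[22,8],[30,0],[39,18],[43,4],[44,18],[45,4],[46,18],[50,0]]
[[4,18],[5,0],[11,13],[14,0],[22,8],[30,0],[39,18],[43,4],[44,18],[45,4],[46,18],[50,0]]
[[4,18],[5,0],[11,13],[14,0],[21,5],[22,8],[30,5],[31,0],[39,18],[43,4],[44,18],[45,4],[46,18],[50,0]]
[[4,18],[5,0],[11,13],[14,0],[21,5],[22,8],[30,5],[31,0],[37,8],[39,18],[43,4],[44,18],[45,4],[46,18],[50,0]]
[[4,18],[5,0],[8,18],[9,0],[11,13],[14,0],[21,5],[22,8],[30,5],[31,0],[37,8],[39,18],[43,4],[44,18],[45,4],[46,18],[50,0]]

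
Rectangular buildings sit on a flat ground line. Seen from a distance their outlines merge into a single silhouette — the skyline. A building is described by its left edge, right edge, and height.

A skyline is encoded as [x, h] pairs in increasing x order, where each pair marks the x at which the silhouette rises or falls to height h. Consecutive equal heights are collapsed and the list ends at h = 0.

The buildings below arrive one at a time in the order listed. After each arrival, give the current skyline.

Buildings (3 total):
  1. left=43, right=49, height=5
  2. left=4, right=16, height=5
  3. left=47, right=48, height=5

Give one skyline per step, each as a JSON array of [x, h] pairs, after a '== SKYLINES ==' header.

== SKYLINES ==
[[43,5],[49,0]]
[[4,5],[16,0],[43,5],[49,0]]
[[4,5],[16,0],[43,5],[49,0]]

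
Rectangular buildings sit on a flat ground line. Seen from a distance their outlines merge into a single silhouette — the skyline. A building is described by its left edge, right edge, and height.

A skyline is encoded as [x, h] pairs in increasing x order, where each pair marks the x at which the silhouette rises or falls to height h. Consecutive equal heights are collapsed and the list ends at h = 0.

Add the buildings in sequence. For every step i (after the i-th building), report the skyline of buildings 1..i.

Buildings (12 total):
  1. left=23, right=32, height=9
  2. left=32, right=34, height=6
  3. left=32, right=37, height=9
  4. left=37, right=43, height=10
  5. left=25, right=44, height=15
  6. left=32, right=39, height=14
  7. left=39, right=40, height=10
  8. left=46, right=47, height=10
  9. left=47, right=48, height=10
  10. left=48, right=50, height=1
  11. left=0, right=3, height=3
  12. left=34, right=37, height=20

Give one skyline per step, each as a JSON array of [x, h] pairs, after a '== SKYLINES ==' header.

== SKYLINES ==
[[23,9],[32,0]]
[[23,9],[32,6],[34,0]]
[[23,9],[37,0]]
[[23,9],[37,10],[43,0]]
[[23,9],[25,15],[44,0]]
[[23,9],[25,15],[44,0]]
[[23,9],[25,15],[44,0]]
[[23,9],[25,15],[44,0],[46,10],[47,0]]
[[23,9],[25,15],[44,0],[46,10],[48,0]]
[[23,9],[25,15],[44,0],[46,10],[48,1],[50,0]]
[[0,3],[3,0],[23,9],[25,15],[44,0],[46,10],[48,1],[50,0]]
[[0,3],[3,0],[23,9],[25,15],[34,20],[37,15],[44,0],[46,10],[48,1],[50,0]]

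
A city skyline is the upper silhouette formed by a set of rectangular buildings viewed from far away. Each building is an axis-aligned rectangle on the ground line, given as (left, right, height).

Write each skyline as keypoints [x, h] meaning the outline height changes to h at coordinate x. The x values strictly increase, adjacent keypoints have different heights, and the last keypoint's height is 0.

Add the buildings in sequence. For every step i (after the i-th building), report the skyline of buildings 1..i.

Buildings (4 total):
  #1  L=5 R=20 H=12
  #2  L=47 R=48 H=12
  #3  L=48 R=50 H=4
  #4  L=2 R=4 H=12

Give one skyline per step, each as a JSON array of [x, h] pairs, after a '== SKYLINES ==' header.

== SKYLINES ==
[[5,12],[20,0]]
[[5,12],[20,0],[47,12],[48,0]]
[[5,12],[20,0],[47,12],[48,4],[50,0]]
[[2,12],[4,0],[5,12],[20,0],[47,12],[48,4],[50,0]]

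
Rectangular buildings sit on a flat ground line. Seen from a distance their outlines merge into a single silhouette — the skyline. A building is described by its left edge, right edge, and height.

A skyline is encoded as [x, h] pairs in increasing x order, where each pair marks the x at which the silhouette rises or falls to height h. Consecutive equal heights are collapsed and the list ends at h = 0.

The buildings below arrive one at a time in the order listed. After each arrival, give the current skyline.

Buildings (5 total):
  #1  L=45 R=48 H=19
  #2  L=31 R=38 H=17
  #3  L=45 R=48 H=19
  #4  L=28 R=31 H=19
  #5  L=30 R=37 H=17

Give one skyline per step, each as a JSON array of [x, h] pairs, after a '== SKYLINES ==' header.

== SKYLINES ==
[[45,19],[48,0]]
[[31,17],[38,0],[45,19],[48,0]]
[[31,17],[38,0],[45,19],[48,0]]
[[28,19],[31,17],[38,0],[45,19],[48,0]]
[[28,19],[31,17],[38,0],[45,19],[48,0]]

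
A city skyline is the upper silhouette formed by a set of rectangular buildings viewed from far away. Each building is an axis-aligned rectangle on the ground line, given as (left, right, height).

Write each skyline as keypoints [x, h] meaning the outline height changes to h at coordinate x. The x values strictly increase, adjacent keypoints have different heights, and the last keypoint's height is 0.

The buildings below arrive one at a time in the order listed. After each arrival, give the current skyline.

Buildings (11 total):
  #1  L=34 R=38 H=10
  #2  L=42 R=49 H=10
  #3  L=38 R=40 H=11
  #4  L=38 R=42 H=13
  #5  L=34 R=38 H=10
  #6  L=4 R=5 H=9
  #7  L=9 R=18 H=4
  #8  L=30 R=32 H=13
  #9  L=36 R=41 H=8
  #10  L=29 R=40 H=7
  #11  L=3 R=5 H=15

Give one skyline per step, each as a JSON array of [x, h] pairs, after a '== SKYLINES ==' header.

== SKYLINES ==
[[34,10],[38,0]]
[[34,10],[38,0],[42,10],[49,0]]
[[34,10],[38,11],[40,0],[42,10],[49,0]]
[[34,10],[38,13],[42,10],[49,0]]
[[34,10],[38,13],[42,10],[49,0]]
[[4,9],[5,0],[34,10],[38,13],[42,10],[49,0]]
[[4,9],[5,0],[9,4],[18,0],[34,10],[38,13],[42,10],[49,0]]
[[4,9],[5,0],[9,4],[18,0],[30,13],[32,0],[34,10],[38,13],[42,10],[49,0]]
[[4,9],[5,0],[9,4],[18,0],[30,13],[32,0],[34,10],[38,13],[42,10],[49,0]]
[[4,9],[5,0],[9,4],[18,0],[29,7],[30,13],[32,7],[34,10],[38,13],[42,10],[49,0]]
[[3,15],[5,0],[9,4],[18,0],[29,7],[30,13],[32,7],[34,10],[38,13],[42,10],[49,0]]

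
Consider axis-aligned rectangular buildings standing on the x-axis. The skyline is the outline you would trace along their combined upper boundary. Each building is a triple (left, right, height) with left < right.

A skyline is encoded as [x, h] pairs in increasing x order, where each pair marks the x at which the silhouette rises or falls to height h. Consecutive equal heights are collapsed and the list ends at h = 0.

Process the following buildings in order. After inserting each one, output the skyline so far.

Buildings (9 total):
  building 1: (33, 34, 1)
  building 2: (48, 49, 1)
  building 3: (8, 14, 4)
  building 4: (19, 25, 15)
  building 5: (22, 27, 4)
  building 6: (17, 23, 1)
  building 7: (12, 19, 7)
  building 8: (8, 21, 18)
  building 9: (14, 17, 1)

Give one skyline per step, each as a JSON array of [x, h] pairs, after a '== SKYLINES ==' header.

== SKYLINES ==
[[33,1],[34,0]]
[[33,1],[34,0],[48,1],[49,0]]
[[8,4],[14,0],[33,1],[34,0],[48,1],[49,0]]
[[8,4],[14,0],[19,15],[25,0],[33,1],[34,0],[48,1],[49,0]]
[[8,4],[14,0],[19,15],[25,4],[27,0],[33,1],[34,0],[48,1],[49,0]]
[[8,4],[14,0],[17,1],[19,15],[25,4],[27,0],[33,1],[34,0],[48,1],[49,0]]
[[8,4],[12,7],[19,15],[25,4],[27,0],[33,1],[34,0],[48,1],[49,0]]
[[8,18],[21,15],[25,4],[27,0],[33,1],[34,0],[48,1],[49,0]]
[[8,18],[21,15],[25,4],[27,0],[33,1],[34,0],[48,1],[49,0]]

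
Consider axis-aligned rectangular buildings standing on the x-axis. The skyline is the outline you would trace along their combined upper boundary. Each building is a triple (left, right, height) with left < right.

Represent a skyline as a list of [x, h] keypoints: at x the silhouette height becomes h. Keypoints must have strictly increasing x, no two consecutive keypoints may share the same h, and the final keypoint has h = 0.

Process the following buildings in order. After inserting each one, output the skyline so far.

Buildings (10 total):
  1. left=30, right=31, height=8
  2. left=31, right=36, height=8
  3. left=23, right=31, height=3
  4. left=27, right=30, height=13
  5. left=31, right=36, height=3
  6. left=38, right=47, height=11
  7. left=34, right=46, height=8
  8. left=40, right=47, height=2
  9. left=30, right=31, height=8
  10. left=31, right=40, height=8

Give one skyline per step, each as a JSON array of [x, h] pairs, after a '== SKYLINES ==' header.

== SKYLINES ==
[[30,8],[31,0]]
[[30,8],[36,0]]
[[23,3],[30,8],[36,0]]
[[23,3],[27,13],[30,8],[36,0]]
[[23,3],[27,13],[30,8],[36,0]]
[[23,3],[27,13],[30,8],[36,0],[38,11],[47,0]]
[[23,3],[27,13],[30,8],[38,11],[47,0]]
[[23,3],[27,13],[30,8],[38,11],[47,0]]
[[23,3],[27,13],[30,8],[38,11],[47,0]]
[[23,3],[27,13],[30,8],[38,11],[47,0]]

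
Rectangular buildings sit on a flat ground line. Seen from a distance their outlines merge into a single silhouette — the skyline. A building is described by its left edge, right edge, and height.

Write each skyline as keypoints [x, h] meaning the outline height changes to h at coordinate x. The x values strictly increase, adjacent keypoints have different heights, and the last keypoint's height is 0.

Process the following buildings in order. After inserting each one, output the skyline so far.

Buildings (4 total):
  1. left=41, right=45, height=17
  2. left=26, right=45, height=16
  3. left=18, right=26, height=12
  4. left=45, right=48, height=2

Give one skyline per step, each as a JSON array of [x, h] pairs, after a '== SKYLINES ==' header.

== SKYLINES ==
[[41,17],[45,0]]
[[26,16],[41,17],[45,0]]
[[18,12],[26,16],[41,17],[45,0]]
[[18,12],[26,16],[41,17],[45,2],[48,0]]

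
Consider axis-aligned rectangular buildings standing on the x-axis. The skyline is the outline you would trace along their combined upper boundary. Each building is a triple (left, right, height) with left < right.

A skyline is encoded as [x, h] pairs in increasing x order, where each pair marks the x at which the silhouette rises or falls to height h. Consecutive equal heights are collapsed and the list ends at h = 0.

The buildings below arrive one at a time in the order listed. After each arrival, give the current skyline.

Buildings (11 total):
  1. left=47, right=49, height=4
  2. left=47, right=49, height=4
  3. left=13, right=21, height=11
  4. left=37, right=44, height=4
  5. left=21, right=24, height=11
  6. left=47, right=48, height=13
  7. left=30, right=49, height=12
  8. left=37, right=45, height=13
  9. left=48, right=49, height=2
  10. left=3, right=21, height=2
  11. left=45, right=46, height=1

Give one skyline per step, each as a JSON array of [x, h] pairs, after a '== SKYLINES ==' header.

== SKYLINES ==
[[47,4],[49,0]]
[[47,4],[49,0]]
[[13,11],[21,0],[47,4],[49,0]]
[[13,11],[21,0],[37,4],[44,0],[47,4],[49,0]]
[[13,11],[24,0],[37,4],[44,0],[47,4],[49,0]]
[[13,11],[24,0],[37,4],[44,0],[47,13],[48,4],[49,0]]
[[13,11],[24,0],[30,12],[47,13],[48,12],[49,0]]
[[13,11],[24,0],[30,12],[37,13],[45,12],[47,13],[48,12],[49,0]]
[[13,11],[24,0],[30,12],[37,13],[45,12],[47,13],[48,12],[49,0]]
[[3,2],[13,11],[24,0],[30,12],[37,13],[45,12],[47,13],[48,12],[49,0]]
[[3,2],[13,11],[24,0],[30,12],[37,13],[45,12],[47,13],[48,12],[49,0]]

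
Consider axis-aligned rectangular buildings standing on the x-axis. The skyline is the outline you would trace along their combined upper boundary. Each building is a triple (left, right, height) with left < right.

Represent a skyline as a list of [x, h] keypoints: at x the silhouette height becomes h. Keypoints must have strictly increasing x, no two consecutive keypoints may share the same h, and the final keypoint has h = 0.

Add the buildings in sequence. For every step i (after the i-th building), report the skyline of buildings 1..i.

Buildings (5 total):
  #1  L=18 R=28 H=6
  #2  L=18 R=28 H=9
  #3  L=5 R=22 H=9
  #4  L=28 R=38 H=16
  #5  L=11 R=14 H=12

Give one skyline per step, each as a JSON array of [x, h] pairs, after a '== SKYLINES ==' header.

== SKYLINES ==
[[18,6],[28,0]]
[[18,9],[28,0]]
[[5,9],[28,0]]
[[5,9],[28,16],[38,0]]
[[5,9],[11,12],[14,9],[28,16],[38,0]]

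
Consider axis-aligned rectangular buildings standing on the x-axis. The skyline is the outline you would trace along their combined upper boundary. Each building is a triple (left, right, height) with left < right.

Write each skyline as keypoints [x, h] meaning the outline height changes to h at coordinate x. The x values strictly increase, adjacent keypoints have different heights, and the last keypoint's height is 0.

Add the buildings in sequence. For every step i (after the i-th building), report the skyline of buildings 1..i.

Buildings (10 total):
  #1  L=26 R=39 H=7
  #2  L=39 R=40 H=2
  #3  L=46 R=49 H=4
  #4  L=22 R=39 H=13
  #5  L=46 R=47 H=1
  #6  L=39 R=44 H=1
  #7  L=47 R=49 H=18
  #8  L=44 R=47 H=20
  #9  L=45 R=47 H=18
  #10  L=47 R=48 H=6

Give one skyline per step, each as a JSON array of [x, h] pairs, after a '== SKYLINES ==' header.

== SKYLINES ==
[[26,7],[39,0]]
[[26,7],[39,2],[40,0]]
[[26,7],[39,2],[40,0],[46,4],[49,0]]
[[22,13],[39,2],[40,0],[46,4],[49,0]]
[[22,13],[39,2],[40,0],[46,4],[49,0]]
[[22,13],[39,2],[40,1],[44,0],[46,4],[49,0]]
[[22,13],[39,2],[40,1],[44,0],[46,4],[47,18],[49,0]]
[[22,13],[39,2],[40,1],[44,20],[47,18],[49,0]]
[[22,13],[39,2],[40,1],[44,20],[47,18],[49,0]]
[[22,13],[39,2],[40,1],[44,20],[47,18],[49,0]]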